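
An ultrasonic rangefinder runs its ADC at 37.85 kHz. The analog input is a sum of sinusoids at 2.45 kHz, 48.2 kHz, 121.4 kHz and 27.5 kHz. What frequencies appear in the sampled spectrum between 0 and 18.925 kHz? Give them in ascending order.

fs/2 = 18.925 kHz.
2.45 kHz ≤ fs/2 = 18.925 kHz, passes unchanged.
48.2 kHz mod fs = 10.35 kHz.
10.35 kHz ≤ fs/2 = 18.925 kHz, appears at 10.35 kHz.
121.4 kHz mod fs = 7.85 kHz.
7.85 kHz ≤ fs/2 = 18.925 kHz, appears at 7.85 kHz.
27.5 kHz > fs/2 = 18.925 kHz, folds to fs − 27.5 kHz = 10.35 kHz.
Distinct values: {2.45 kHz, 7.85 kHz, 10.35 kHz}.

2.45 kHz, 7.85 kHz, 10.35 kHz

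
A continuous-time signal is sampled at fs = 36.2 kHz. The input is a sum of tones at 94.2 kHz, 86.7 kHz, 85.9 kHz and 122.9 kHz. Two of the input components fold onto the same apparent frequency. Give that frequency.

fs/2 = 18.1 kHz.
94.2 kHz mod fs = 21.8 kHz.
21.8 kHz > fs/2 = 18.1 kHz, folds to fs − 21.8 kHz = 14.4 kHz.
86.7 kHz mod fs = 14.3 kHz.
14.3 kHz ≤ fs/2 = 18.1 kHz, appears at 14.3 kHz.
85.9 kHz mod fs = 13.5 kHz.
13.5 kHz ≤ fs/2 = 18.1 kHz, appears at 13.5 kHz.
122.9 kHz mod fs = 14.3 kHz.
14.3 kHz ≤ fs/2 = 18.1 kHz, appears at 14.3 kHz.
86.7 kHz and 122.9 kHz both map to 14.3 kHz.

14.3 kHz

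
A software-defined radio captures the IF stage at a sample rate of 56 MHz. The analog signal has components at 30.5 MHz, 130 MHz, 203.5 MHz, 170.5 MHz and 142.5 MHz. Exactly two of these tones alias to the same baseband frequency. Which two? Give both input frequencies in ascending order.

30.5 MHz, 142.5 MHz

fs/2 = 28 MHz.
30.5 MHz > fs/2 = 28 MHz, folds to fs − 30.5 MHz = 25.5 MHz.
130 MHz mod fs = 18 MHz.
18 MHz ≤ fs/2 = 28 MHz, appears at 18 MHz.
203.5 MHz mod fs = 35.5 MHz.
35.5 MHz > fs/2 = 28 MHz, folds to fs − 35.5 MHz = 20.5 MHz.
170.5 MHz mod fs = 2.5 MHz.
2.5 MHz ≤ fs/2 = 28 MHz, appears at 2.5 MHz.
142.5 MHz mod fs = 30.5 MHz.
30.5 MHz > fs/2 = 28 MHz, folds to fs − 30.5 MHz = 25.5 MHz.
30.5 MHz and 142.5 MHz both map to 25.5 MHz.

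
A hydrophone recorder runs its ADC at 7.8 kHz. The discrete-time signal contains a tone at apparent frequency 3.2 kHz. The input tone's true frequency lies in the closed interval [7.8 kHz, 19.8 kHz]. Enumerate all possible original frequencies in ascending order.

11 kHz, 12.4 kHz, 18.8 kHz

Frequencies that alias to 3.2 kHz are k·fs ± 3.2 kHz for integer k ≥ 0.
k=0: 3.2 kHz.
k=1: 4.6 kHz, 11 kHz.
k=2: 12.4 kHz, 18.8 kHz.
k=3: 20.2 kHz, 26.6 kHz.
Within [7.8 kHz, 19.8 kHz]: 11 kHz, 12.4 kHz, 18.8 kHz.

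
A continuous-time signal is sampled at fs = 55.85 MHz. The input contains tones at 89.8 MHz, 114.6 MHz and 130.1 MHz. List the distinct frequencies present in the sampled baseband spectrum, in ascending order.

2.9 MHz, 18.4 MHz, 21.9 MHz

fs/2 = 27.925 MHz.
89.8 MHz mod fs = 33.95 MHz.
33.95 MHz > fs/2 = 27.925 MHz, folds to fs − 33.95 MHz = 21.9 MHz.
114.6 MHz mod fs = 2.9 MHz.
2.9 MHz ≤ fs/2 = 27.925 MHz, appears at 2.9 MHz.
130.1 MHz mod fs = 18.4 MHz.
18.4 MHz ≤ fs/2 = 27.925 MHz, appears at 18.4 MHz.
Distinct values: {2.9 MHz, 18.4 MHz, 21.9 MHz}.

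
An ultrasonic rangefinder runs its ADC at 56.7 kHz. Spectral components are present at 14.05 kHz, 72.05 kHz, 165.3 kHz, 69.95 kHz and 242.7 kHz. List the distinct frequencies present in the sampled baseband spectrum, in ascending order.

fs/2 = 28.35 kHz.
14.05 kHz ≤ fs/2 = 28.35 kHz, passes unchanged.
72.05 kHz mod fs = 15.35 kHz.
15.35 kHz ≤ fs/2 = 28.35 kHz, appears at 15.35 kHz.
165.3 kHz mod fs = 51.9 kHz.
51.9 kHz > fs/2 = 28.35 kHz, folds to fs − 51.9 kHz = 4.8 kHz.
69.95 kHz mod fs = 13.25 kHz.
13.25 kHz ≤ fs/2 = 28.35 kHz, appears at 13.25 kHz.
242.7 kHz mod fs = 15.9 kHz.
15.9 kHz ≤ fs/2 = 28.35 kHz, appears at 15.9 kHz.
Distinct values: {4.8 kHz, 13.25 kHz, 14.05 kHz, 15.35 kHz, 15.9 kHz}.

4.8 kHz, 13.25 kHz, 14.05 kHz, 15.35 kHz, 15.9 kHz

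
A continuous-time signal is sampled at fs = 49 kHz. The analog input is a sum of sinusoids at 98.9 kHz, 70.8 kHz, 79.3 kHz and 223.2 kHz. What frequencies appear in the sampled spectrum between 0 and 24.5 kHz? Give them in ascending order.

fs/2 = 24.5 kHz.
98.9 kHz mod fs = 0.9 kHz.
0.9 kHz ≤ fs/2 = 24.5 kHz, appears at 0.9 kHz.
70.8 kHz mod fs = 21.8 kHz.
21.8 kHz ≤ fs/2 = 24.5 kHz, appears at 21.8 kHz.
79.3 kHz mod fs = 30.3 kHz.
30.3 kHz > fs/2 = 24.5 kHz, folds to fs − 30.3 kHz = 18.7 kHz.
223.2 kHz mod fs = 27.2 kHz.
27.2 kHz > fs/2 = 24.5 kHz, folds to fs − 27.2 kHz = 21.8 kHz.
Distinct values: {0.9 kHz, 18.7 kHz, 21.8 kHz}.

0.9 kHz, 18.7 kHz, 21.8 kHz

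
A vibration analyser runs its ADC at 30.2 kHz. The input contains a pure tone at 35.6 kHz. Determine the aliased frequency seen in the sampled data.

5.4 kHz

35.6 kHz mod fs = 5.4 kHz.
5.4 kHz ≤ fs/2 = 15.1 kHz, appears at 5.4 kHz.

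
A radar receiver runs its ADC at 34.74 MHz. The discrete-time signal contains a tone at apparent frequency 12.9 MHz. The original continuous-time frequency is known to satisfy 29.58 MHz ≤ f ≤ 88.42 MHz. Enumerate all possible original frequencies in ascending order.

Frequencies that alias to 12.9 MHz are k·fs ± 12.9 MHz for integer k ≥ 0.
k=0: 12.9 MHz.
k=1: 21.84 MHz, 47.64 MHz.
k=2: 56.58 MHz, 82.38 MHz.
k=3: 91.32 MHz, 117.12 MHz.
Within [29.58 MHz, 88.42 MHz]: 47.64 MHz, 56.58 MHz, 82.38 MHz.

47.64 MHz, 56.58 MHz, 82.38 MHz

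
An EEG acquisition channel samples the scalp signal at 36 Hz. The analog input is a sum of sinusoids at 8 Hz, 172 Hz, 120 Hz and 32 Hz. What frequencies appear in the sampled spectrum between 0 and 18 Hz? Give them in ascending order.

fs/2 = 18 Hz.
8 Hz ≤ fs/2 = 18 Hz, passes unchanged.
172 Hz mod fs = 28 Hz.
28 Hz > fs/2 = 18 Hz, folds to fs − 28 Hz = 8 Hz.
120 Hz mod fs = 12 Hz.
12 Hz ≤ fs/2 = 18 Hz, appears at 12 Hz.
32 Hz > fs/2 = 18 Hz, folds to fs − 32 Hz = 4 Hz.
Distinct values: {4 Hz, 8 Hz, 12 Hz}.

4 Hz, 8 Hz, 12 Hz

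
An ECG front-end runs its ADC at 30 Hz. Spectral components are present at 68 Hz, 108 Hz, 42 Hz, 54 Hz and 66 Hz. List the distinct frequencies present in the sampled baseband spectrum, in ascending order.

fs/2 = 15 Hz.
68 Hz mod fs = 8 Hz.
8 Hz ≤ fs/2 = 15 Hz, appears at 8 Hz.
108 Hz mod fs = 18 Hz.
18 Hz > fs/2 = 15 Hz, folds to fs − 18 Hz = 12 Hz.
42 Hz mod fs = 12 Hz.
12 Hz ≤ fs/2 = 15 Hz, appears at 12 Hz.
54 Hz mod fs = 24 Hz.
24 Hz > fs/2 = 15 Hz, folds to fs − 24 Hz = 6 Hz.
66 Hz mod fs = 6 Hz.
6 Hz ≤ fs/2 = 15 Hz, appears at 6 Hz.
Distinct values: {6 Hz, 8 Hz, 12 Hz}.

6 Hz, 8 Hz, 12 Hz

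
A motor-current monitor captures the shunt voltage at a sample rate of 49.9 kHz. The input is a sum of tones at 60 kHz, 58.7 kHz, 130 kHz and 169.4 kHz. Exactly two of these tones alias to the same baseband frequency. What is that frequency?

fs/2 = 24.95 kHz.
60 kHz mod fs = 10.1 kHz.
10.1 kHz ≤ fs/2 = 24.95 kHz, appears at 10.1 kHz.
58.7 kHz mod fs = 8.8 kHz.
8.8 kHz ≤ fs/2 = 24.95 kHz, appears at 8.8 kHz.
130 kHz mod fs = 30.2 kHz.
30.2 kHz > fs/2 = 24.95 kHz, folds to fs − 30.2 kHz = 19.7 kHz.
169.4 kHz mod fs = 19.7 kHz.
19.7 kHz ≤ fs/2 = 24.95 kHz, appears at 19.7 kHz.
130 kHz and 169.4 kHz both map to 19.7 kHz.

19.7 kHz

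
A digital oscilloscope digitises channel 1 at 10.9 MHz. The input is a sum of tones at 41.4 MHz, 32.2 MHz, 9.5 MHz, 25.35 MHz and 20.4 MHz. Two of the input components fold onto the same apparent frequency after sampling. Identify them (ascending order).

9.5 MHz, 20.4 MHz

fs/2 = 5.45 MHz.
41.4 MHz mod fs = 8.7 MHz.
8.7 MHz > fs/2 = 5.45 MHz, folds to fs − 8.7 MHz = 2.2 MHz.
32.2 MHz mod fs = 10.4 MHz.
10.4 MHz > fs/2 = 5.45 MHz, folds to fs − 10.4 MHz = 0.5 MHz.
9.5 MHz > fs/2 = 5.45 MHz, folds to fs − 9.5 MHz = 1.4 MHz.
25.35 MHz mod fs = 3.55 MHz.
3.55 MHz ≤ fs/2 = 5.45 MHz, appears at 3.55 MHz.
20.4 MHz mod fs = 9.5 MHz.
9.5 MHz > fs/2 = 5.45 MHz, folds to fs − 9.5 MHz = 1.4 MHz.
9.5 MHz and 20.4 MHz both map to 1.4 MHz.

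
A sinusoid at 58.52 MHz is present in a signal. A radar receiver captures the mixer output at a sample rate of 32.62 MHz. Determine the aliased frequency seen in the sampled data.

58.52 MHz mod fs = 25.9 MHz.
25.9 MHz > fs/2 = 16.31 MHz, folds to fs − 25.9 MHz = 6.72 MHz.

6.72 MHz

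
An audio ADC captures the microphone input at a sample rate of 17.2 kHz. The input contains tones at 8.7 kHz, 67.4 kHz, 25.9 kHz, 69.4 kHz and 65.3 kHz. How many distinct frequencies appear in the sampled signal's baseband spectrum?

fs/2 = 8.6 kHz.
8.7 kHz > fs/2 = 8.6 kHz, folds to fs − 8.7 kHz = 8.5 kHz.
67.4 kHz mod fs = 15.8 kHz.
15.8 kHz > fs/2 = 8.6 kHz, folds to fs − 15.8 kHz = 1.4 kHz.
25.9 kHz mod fs = 8.7 kHz.
8.7 kHz > fs/2 = 8.6 kHz, folds to fs − 8.7 kHz = 8.5 kHz.
69.4 kHz mod fs = 0.6 kHz.
0.6 kHz ≤ fs/2 = 8.6 kHz, appears at 0.6 kHz.
65.3 kHz mod fs = 13.7 kHz.
13.7 kHz > fs/2 = 8.6 kHz, folds to fs − 13.7 kHz = 3.5 kHz.
Distinct values: {0.6 kHz, 1.4 kHz, 3.5 kHz, 8.5 kHz} → 4.

4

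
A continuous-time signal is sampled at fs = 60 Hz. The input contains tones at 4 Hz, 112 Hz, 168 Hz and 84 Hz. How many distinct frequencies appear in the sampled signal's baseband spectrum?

fs/2 = 30 Hz.
4 Hz ≤ fs/2 = 30 Hz, passes unchanged.
112 Hz mod fs = 52 Hz.
52 Hz > fs/2 = 30 Hz, folds to fs − 52 Hz = 8 Hz.
168 Hz mod fs = 48 Hz.
48 Hz > fs/2 = 30 Hz, folds to fs − 48 Hz = 12 Hz.
84 Hz mod fs = 24 Hz.
24 Hz ≤ fs/2 = 30 Hz, appears at 24 Hz.
Distinct values: {4 Hz, 8 Hz, 12 Hz, 24 Hz} → 4.

4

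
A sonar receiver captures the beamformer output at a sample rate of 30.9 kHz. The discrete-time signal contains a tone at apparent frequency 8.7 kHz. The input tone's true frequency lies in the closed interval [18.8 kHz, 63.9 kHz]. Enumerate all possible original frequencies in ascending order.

Frequencies that alias to 8.7 kHz are k·fs ± 8.7 kHz for integer k ≥ 0.
k=0: 8.7 kHz.
k=1: 22.2 kHz, 39.6 kHz.
k=2: 53.1 kHz, 70.5 kHz.
k=3: 84 kHz, 101.4 kHz.
Within [18.8 kHz, 63.9 kHz]: 22.2 kHz, 39.6 kHz, 53.1 kHz.

22.2 kHz, 39.6 kHz, 53.1 kHz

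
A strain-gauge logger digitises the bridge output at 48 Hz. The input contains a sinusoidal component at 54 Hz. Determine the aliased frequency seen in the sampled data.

6 Hz

54 Hz mod fs = 6 Hz.
6 Hz ≤ fs/2 = 24 Hz, appears at 6 Hz.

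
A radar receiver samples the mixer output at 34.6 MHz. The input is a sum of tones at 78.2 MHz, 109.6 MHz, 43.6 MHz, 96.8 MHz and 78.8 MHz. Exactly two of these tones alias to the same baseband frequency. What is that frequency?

fs/2 = 17.3 MHz.
78.2 MHz mod fs = 9 MHz.
9 MHz ≤ fs/2 = 17.3 MHz, appears at 9 MHz.
109.6 MHz mod fs = 5.8 MHz.
5.8 MHz ≤ fs/2 = 17.3 MHz, appears at 5.8 MHz.
43.6 MHz mod fs = 9 MHz.
9 MHz ≤ fs/2 = 17.3 MHz, appears at 9 MHz.
96.8 MHz mod fs = 27.6 MHz.
27.6 MHz > fs/2 = 17.3 MHz, folds to fs − 27.6 MHz = 7 MHz.
78.8 MHz mod fs = 9.6 MHz.
9.6 MHz ≤ fs/2 = 17.3 MHz, appears at 9.6 MHz.
43.6 MHz and 78.2 MHz both map to 9 MHz.

9 MHz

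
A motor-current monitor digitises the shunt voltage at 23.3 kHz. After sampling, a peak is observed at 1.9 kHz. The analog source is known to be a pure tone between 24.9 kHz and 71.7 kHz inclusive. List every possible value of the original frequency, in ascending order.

Frequencies that alias to 1.9 kHz are k·fs ± 1.9 kHz for integer k ≥ 0.
k=0: 1.9 kHz.
k=1: 21.4 kHz, 25.2 kHz.
k=2: 44.7 kHz, 48.5 kHz.
k=3: 68 kHz, 71.8 kHz.
k=4: 91.3 kHz, 95.1 kHz.
Within [24.9 kHz, 71.7 kHz]: 25.2 kHz, 44.7 kHz, 48.5 kHz, 68 kHz.

25.2 kHz, 44.7 kHz, 48.5 kHz, 68 kHz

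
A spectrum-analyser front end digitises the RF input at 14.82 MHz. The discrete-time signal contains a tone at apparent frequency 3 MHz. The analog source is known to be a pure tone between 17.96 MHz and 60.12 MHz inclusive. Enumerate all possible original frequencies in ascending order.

26.64 MHz, 32.64 MHz, 41.46 MHz, 47.46 MHz, 56.28 MHz

Frequencies that alias to 3 MHz are k·fs ± 3 MHz for integer k ≥ 0.
k=0: 3 MHz.
k=1: 11.82 MHz, 17.82 MHz.
k=2: 26.64 MHz, 32.64 MHz.
k=3: 41.46 MHz, 47.46 MHz.
k=4: 56.28 MHz, 62.28 MHz.
k=5: 71.1 MHz, 77.1 MHz.
Within [17.96 MHz, 60.12 MHz]: 26.64 MHz, 32.64 MHz, 41.46 MHz, 47.46 MHz, 56.28 MHz.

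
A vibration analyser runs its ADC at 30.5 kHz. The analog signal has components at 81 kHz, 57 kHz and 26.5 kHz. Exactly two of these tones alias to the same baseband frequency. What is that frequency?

fs/2 = 15.25 kHz.
81 kHz mod fs = 20 kHz.
20 kHz > fs/2 = 15.25 kHz, folds to fs − 20 kHz = 10.5 kHz.
57 kHz mod fs = 26.5 kHz.
26.5 kHz > fs/2 = 15.25 kHz, folds to fs − 26.5 kHz = 4 kHz.
26.5 kHz > fs/2 = 15.25 kHz, folds to fs − 26.5 kHz = 4 kHz.
26.5 kHz and 57 kHz both map to 4 kHz.

4 kHz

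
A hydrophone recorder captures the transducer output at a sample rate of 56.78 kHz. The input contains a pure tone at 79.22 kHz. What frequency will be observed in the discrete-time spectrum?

79.22 kHz mod fs = 22.44 kHz.
22.44 kHz ≤ fs/2 = 28.39 kHz, appears at 22.44 kHz.

22.44 kHz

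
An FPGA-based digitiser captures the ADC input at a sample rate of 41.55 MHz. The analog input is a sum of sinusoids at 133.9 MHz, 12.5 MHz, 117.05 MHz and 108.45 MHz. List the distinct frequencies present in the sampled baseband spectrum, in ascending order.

fs/2 = 20.775 MHz.
133.9 MHz mod fs = 9.25 MHz.
9.25 MHz ≤ fs/2 = 20.775 MHz, appears at 9.25 MHz.
12.5 MHz ≤ fs/2 = 20.775 MHz, passes unchanged.
117.05 MHz mod fs = 33.95 MHz.
33.95 MHz > fs/2 = 20.775 MHz, folds to fs − 33.95 MHz = 7.6 MHz.
108.45 MHz mod fs = 25.35 MHz.
25.35 MHz > fs/2 = 20.775 MHz, folds to fs − 25.35 MHz = 16.2 MHz.
Distinct values: {7.6 MHz, 9.25 MHz, 12.5 MHz, 16.2 MHz}.

7.6 MHz, 9.25 MHz, 12.5 MHz, 16.2 MHz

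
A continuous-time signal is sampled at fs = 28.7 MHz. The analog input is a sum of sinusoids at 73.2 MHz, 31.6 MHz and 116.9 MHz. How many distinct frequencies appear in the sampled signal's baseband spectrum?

fs/2 = 14.35 MHz.
73.2 MHz mod fs = 15.8 MHz.
15.8 MHz > fs/2 = 14.35 MHz, folds to fs − 15.8 MHz = 12.9 MHz.
31.6 MHz mod fs = 2.9 MHz.
2.9 MHz ≤ fs/2 = 14.35 MHz, appears at 2.9 MHz.
116.9 MHz mod fs = 2.1 MHz.
2.1 MHz ≤ fs/2 = 14.35 MHz, appears at 2.1 MHz.
Distinct values: {2.1 MHz, 2.9 MHz, 12.9 MHz} → 3.

3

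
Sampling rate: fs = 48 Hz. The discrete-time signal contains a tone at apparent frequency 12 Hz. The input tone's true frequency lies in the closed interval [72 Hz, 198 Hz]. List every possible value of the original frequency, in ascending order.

84 Hz, 108 Hz, 132 Hz, 156 Hz, 180 Hz

Frequencies that alias to 12 Hz are k·fs ± 12 Hz for integer k ≥ 0.
k=0: 12 Hz.
k=1: 36 Hz, 60 Hz.
k=2: 84 Hz, 108 Hz.
k=3: 132 Hz, 156 Hz.
k=4: 180 Hz, 204 Hz.
k=5: 228 Hz, 252 Hz.
Within [72 Hz, 198 Hz]: 84 Hz, 108 Hz, 132 Hz, 156 Hz, 180 Hz.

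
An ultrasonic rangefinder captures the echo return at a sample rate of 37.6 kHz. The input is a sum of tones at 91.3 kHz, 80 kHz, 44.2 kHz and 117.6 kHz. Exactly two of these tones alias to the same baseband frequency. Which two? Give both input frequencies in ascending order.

fs/2 = 18.8 kHz.
91.3 kHz mod fs = 16.1 kHz.
16.1 kHz ≤ fs/2 = 18.8 kHz, appears at 16.1 kHz.
80 kHz mod fs = 4.8 kHz.
4.8 kHz ≤ fs/2 = 18.8 kHz, appears at 4.8 kHz.
44.2 kHz mod fs = 6.6 kHz.
6.6 kHz ≤ fs/2 = 18.8 kHz, appears at 6.6 kHz.
117.6 kHz mod fs = 4.8 kHz.
4.8 kHz ≤ fs/2 = 18.8 kHz, appears at 4.8 kHz.
80 kHz and 117.6 kHz both map to 4.8 kHz.

80 kHz, 117.6 kHz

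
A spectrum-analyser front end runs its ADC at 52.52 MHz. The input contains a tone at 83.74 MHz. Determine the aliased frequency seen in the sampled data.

83.74 MHz mod fs = 31.22 MHz.
31.22 MHz > fs/2 = 26.26 MHz, folds to fs − 31.22 MHz = 21.3 MHz.

21.3 MHz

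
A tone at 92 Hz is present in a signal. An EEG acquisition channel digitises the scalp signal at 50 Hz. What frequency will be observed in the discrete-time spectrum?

8 Hz

92 Hz mod fs = 42 Hz.
42 Hz > fs/2 = 25 Hz, folds to fs − 42 Hz = 8 Hz.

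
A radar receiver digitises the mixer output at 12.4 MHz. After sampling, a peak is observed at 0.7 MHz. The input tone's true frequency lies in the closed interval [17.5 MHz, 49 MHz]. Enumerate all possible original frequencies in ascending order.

24.1 MHz, 25.5 MHz, 36.5 MHz, 37.9 MHz, 48.9 MHz

Frequencies that alias to 0.7 MHz are k·fs ± 0.7 MHz for integer k ≥ 0.
k=0: 0.7 MHz.
k=1: 11.7 MHz, 13.1 MHz.
k=2: 24.1 MHz, 25.5 MHz.
k=3: 36.5 MHz, 37.9 MHz.
k=4: 48.9 MHz, 50.3 MHz.
k=5: 61.3 MHz, 62.7 MHz.
Within [17.5 MHz, 49 MHz]: 24.1 MHz, 25.5 MHz, 36.5 MHz, 37.9 MHz, 48.9 MHz.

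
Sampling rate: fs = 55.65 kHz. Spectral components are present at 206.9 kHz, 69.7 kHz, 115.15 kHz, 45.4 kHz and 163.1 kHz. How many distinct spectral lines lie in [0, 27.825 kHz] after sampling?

fs/2 = 27.825 kHz.
206.9 kHz mod fs = 39.95 kHz.
39.95 kHz > fs/2 = 27.825 kHz, folds to fs − 39.95 kHz = 15.7 kHz.
69.7 kHz mod fs = 14.05 kHz.
14.05 kHz ≤ fs/2 = 27.825 kHz, appears at 14.05 kHz.
115.15 kHz mod fs = 3.85 kHz.
3.85 kHz ≤ fs/2 = 27.825 kHz, appears at 3.85 kHz.
45.4 kHz > fs/2 = 27.825 kHz, folds to fs − 45.4 kHz = 10.25 kHz.
163.1 kHz mod fs = 51.8 kHz.
51.8 kHz > fs/2 = 27.825 kHz, folds to fs − 51.8 kHz = 3.85 kHz.
Distinct values: {3.85 kHz, 10.25 kHz, 14.05 kHz, 15.7 kHz} → 4.

4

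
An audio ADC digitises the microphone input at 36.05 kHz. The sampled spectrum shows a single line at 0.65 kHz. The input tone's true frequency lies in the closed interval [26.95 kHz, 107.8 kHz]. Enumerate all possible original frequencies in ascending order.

Frequencies that alias to 0.65 kHz are k·fs ± 0.65 kHz for integer k ≥ 0.
k=0: 0.65 kHz.
k=1: 35.4 kHz, 36.7 kHz.
k=2: 71.45 kHz, 72.75 kHz.
k=3: 107.5 kHz, 108.8 kHz.
k=4: 143.55 kHz, 144.85 kHz.
Within [26.95 kHz, 107.8 kHz]: 35.4 kHz, 36.7 kHz, 71.45 kHz, 72.75 kHz, 107.5 kHz.

35.4 kHz, 36.7 kHz, 71.45 kHz, 72.75 kHz, 107.5 kHz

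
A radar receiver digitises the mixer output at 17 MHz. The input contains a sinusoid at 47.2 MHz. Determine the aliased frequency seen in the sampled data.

3.8 MHz

47.2 MHz mod fs = 13.2 MHz.
13.2 MHz > fs/2 = 8.5 MHz, folds to fs − 13.2 MHz = 3.8 MHz.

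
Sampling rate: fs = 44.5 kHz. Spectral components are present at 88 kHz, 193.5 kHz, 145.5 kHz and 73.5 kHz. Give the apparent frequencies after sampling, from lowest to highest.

1 kHz, 12 kHz, 15.5 kHz

fs/2 = 22.25 kHz.
88 kHz mod fs = 43.5 kHz.
43.5 kHz > fs/2 = 22.25 kHz, folds to fs − 43.5 kHz = 1 kHz.
193.5 kHz mod fs = 15.5 kHz.
15.5 kHz ≤ fs/2 = 22.25 kHz, appears at 15.5 kHz.
145.5 kHz mod fs = 12 kHz.
12 kHz ≤ fs/2 = 22.25 kHz, appears at 12 kHz.
73.5 kHz mod fs = 29 kHz.
29 kHz > fs/2 = 22.25 kHz, folds to fs − 29 kHz = 15.5 kHz.
Distinct values: {1 kHz, 12 kHz, 15.5 kHz}.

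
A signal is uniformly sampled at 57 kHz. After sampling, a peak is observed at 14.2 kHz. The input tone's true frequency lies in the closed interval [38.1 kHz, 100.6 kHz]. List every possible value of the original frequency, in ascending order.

Frequencies that alias to 14.2 kHz are k·fs ± 14.2 kHz for integer k ≥ 0.
k=0: 14.2 kHz.
k=1: 42.8 kHz, 71.2 kHz.
k=2: 99.8 kHz, 128.2 kHz.
k=3: 156.8 kHz, 185.2 kHz.
Within [38.1 kHz, 100.6 kHz]: 42.8 kHz, 71.2 kHz, 99.8 kHz.

42.8 kHz, 71.2 kHz, 99.8 kHz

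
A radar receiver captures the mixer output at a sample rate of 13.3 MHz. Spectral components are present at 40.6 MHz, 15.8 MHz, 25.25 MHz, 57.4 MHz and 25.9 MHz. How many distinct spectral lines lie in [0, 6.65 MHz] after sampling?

fs/2 = 6.65 MHz.
40.6 MHz mod fs = 0.7 MHz.
0.7 MHz ≤ fs/2 = 6.65 MHz, appears at 0.7 MHz.
15.8 MHz mod fs = 2.5 MHz.
2.5 MHz ≤ fs/2 = 6.65 MHz, appears at 2.5 MHz.
25.25 MHz mod fs = 11.95 MHz.
11.95 MHz > fs/2 = 6.65 MHz, folds to fs − 11.95 MHz = 1.35 MHz.
57.4 MHz mod fs = 4.2 MHz.
4.2 MHz ≤ fs/2 = 6.65 MHz, appears at 4.2 MHz.
25.9 MHz mod fs = 12.6 MHz.
12.6 MHz > fs/2 = 6.65 MHz, folds to fs − 12.6 MHz = 0.7 MHz.
Distinct values: {0.7 MHz, 1.35 MHz, 2.5 MHz, 4.2 MHz} → 4.

4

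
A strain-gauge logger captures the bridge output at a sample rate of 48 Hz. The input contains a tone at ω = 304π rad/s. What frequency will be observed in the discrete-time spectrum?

ω = 304π rad/s → f = ω/(2π) = 152 Hz.
152 Hz mod fs = 8 Hz.
8 Hz ≤ fs/2 = 24 Hz, appears at 8 Hz.

8 Hz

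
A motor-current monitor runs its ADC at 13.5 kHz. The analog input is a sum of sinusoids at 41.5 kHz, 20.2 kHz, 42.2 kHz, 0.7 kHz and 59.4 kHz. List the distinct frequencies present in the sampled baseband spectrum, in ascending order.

0.7 kHz, 1 kHz, 1.7 kHz, 5.4 kHz, 6.7 kHz

fs/2 = 6.75 kHz.
41.5 kHz mod fs = 1 kHz.
1 kHz ≤ fs/2 = 6.75 kHz, appears at 1 kHz.
20.2 kHz mod fs = 6.7 kHz.
6.7 kHz ≤ fs/2 = 6.75 kHz, appears at 6.7 kHz.
42.2 kHz mod fs = 1.7 kHz.
1.7 kHz ≤ fs/2 = 6.75 kHz, appears at 1.7 kHz.
0.7 kHz ≤ fs/2 = 6.75 kHz, passes unchanged.
59.4 kHz mod fs = 5.4 kHz.
5.4 kHz ≤ fs/2 = 6.75 kHz, appears at 5.4 kHz.
Distinct values: {0.7 kHz, 1 kHz, 1.7 kHz, 5.4 kHz, 6.7 kHz}.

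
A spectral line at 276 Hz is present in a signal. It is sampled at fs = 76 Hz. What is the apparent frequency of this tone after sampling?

276 Hz mod fs = 48 Hz.
48 Hz > fs/2 = 38 Hz, folds to fs − 48 Hz = 28 Hz.

28 Hz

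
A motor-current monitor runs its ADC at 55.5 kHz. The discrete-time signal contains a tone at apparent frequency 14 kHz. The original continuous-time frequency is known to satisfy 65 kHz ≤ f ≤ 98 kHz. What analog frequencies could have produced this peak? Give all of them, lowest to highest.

Frequencies that alias to 14 kHz are k·fs ± 14 kHz for integer k ≥ 0.
k=0: 14 kHz.
k=1: 41.5 kHz, 69.5 kHz.
k=2: 97 kHz, 125 kHz.
k=3: 152.5 kHz, 180.5 kHz.
Within [65 kHz, 98 kHz]: 69.5 kHz, 97 kHz.

69.5 kHz, 97 kHz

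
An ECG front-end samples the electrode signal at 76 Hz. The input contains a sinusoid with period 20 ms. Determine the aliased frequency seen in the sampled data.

T = 20 ms → f = 1/T = 50 Hz.
50 Hz > fs/2 = 38 Hz, folds to fs − 50 Hz = 26 Hz.

26 Hz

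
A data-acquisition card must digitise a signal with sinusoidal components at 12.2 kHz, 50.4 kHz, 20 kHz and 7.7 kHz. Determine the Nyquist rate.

100.8 kHz

Highest-frequency component: 50.4 kHz.
Nyquist rate = 2 × 50.4 kHz = 100.8 kHz.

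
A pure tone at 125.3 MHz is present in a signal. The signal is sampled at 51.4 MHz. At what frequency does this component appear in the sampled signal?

125.3 MHz mod fs = 22.5 MHz.
22.5 MHz ≤ fs/2 = 25.7 MHz, appears at 22.5 MHz.

22.5 MHz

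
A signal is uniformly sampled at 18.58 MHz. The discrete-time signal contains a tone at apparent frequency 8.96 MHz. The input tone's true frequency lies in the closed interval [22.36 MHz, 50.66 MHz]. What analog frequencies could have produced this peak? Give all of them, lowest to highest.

Frequencies that alias to 8.96 MHz are k·fs ± 8.96 MHz for integer k ≥ 0.
k=0: 8.96 MHz.
k=1: 9.62 MHz, 27.54 MHz.
k=2: 28.2 MHz, 46.12 MHz.
k=3: 46.78 MHz, 64.7 MHz.
k=4: 65.36 MHz, 83.28 MHz.
Within [22.36 MHz, 50.66 MHz]: 27.54 MHz, 28.2 MHz, 46.12 MHz, 46.78 MHz.

27.54 MHz, 28.2 MHz, 46.12 MHz, 46.78 MHz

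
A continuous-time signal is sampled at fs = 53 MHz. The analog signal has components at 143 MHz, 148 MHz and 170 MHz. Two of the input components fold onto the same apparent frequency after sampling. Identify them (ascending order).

148 MHz, 170 MHz

fs/2 = 26.5 MHz.
143 MHz mod fs = 37 MHz.
37 MHz > fs/2 = 26.5 MHz, folds to fs − 37 MHz = 16 MHz.
148 MHz mod fs = 42 MHz.
42 MHz > fs/2 = 26.5 MHz, folds to fs − 42 MHz = 11 MHz.
170 MHz mod fs = 11 MHz.
11 MHz ≤ fs/2 = 26.5 MHz, appears at 11 MHz.
148 MHz and 170 MHz both map to 11 MHz.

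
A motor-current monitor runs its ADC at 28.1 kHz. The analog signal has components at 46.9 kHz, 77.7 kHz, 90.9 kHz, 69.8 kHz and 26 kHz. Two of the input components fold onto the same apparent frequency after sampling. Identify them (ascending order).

fs/2 = 14.05 kHz.
46.9 kHz mod fs = 18.8 kHz.
18.8 kHz > fs/2 = 14.05 kHz, folds to fs − 18.8 kHz = 9.3 kHz.
77.7 kHz mod fs = 21.5 kHz.
21.5 kHz > fs/2 = 14.05 kHz, folds to fs − 21.5 kHz = 6.6 kHz.
90.9 kHz mod fs = 6.6 kHz.
6.6 kHz ≤ fs/2 = 14.05 kHz, appears at 6.6 kHz.
69.8 kHz mod fs = 13.6 kHz.
13.6 kHz ≤ fs/2 = 14.05 kHz, appears at 13.6 kHz.
26 kHz > fs/2 = 14.05 kHz, folds to fs − 26 kHz = 2.1 kHz.
77.7 kHz and 90.9 kHz both map to 6.6 kHz.

77.7 kHz, 90.9 kHz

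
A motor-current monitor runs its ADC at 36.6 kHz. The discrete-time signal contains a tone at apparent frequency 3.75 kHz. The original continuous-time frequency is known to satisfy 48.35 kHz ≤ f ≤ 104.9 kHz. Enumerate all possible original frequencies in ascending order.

69.45 kHz, 76.95 kHz

Frequencies that alias to 3.75 kHz are k·fs ± 3.75 kHz for integer k ≥ 0.
k=0: 3.75 kHz.
k=1: 32.85 kHz, 40.35 kHz.
k=2: 69.45 kHz, 76.95 kHz.
k=3: 106.05 kHz, 113.55 kHz.
Within [48.35 kHz, 104.9 kHz]: 69.45 kHz, 76.95 kHz.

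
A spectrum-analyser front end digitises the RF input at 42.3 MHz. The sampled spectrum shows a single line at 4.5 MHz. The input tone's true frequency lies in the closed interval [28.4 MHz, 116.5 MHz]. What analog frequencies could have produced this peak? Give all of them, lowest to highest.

Frequencies that alias to 4.5 MHz are k·fs ± 4.5 MHz for integer k ≥ 0.
k=0: 4.5 MHz.
k=1: 37.8 MHz, 46.8 MHz.
k=2: 80.1 MHz, 89.1 MHz.
k=3: 122.4 MHz, 131.4 MHz.
Within [28.4 MHz, 116.5 MHz]: 37.8 MHz, 46.8 MHz, 80.1 MHz, 89.1 MHz.

37.8 MHz, 46.8 MHz, 80.1 MHz, 89.1 MHz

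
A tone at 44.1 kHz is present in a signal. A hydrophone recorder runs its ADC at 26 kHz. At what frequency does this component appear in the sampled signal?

44.1 kHz mod fs = 18.1 kHz.
18.1 kHz > fs/2 = 13 kHz, folds to fs − 18.1 kHz = 7.9 kHz.

7.9 kHz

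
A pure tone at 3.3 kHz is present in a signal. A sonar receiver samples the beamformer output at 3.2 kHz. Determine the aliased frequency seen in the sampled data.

0.1 kHz

3.3 kHz mod fs = 0.1 kHz.
0.1 kHz ≤ fs/2 = 1.6 kHz, appears at 0.1 kHz.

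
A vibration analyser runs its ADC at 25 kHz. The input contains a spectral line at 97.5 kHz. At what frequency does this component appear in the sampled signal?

2.5 kHz

97.5 kHz mod fs = 22.5 kHz.
22.5 kHz > fs/2 = 12.5 kHz, folds to fs − 22.5 kHz = 2.5 kHz.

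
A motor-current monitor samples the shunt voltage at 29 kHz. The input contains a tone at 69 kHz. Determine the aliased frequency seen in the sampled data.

11 kHz

69 kHz mod fs = 11 kHz.
11 kHz ≤ fs/2 = 14.5 kHz, appears at 11 kHz.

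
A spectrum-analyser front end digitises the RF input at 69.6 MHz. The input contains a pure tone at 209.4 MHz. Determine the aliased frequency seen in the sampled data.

209.4 MHz mod fs = 0.6 MHz.
0.6 MHz ≤ fs/2 = 34.8 MHz, appears at 0.6 MHz.

0.6 MHz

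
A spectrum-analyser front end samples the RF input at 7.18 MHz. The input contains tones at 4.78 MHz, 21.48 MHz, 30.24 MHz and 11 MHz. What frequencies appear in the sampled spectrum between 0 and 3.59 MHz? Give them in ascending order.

0.06 MHz, 1.52 MHz, 2.4 MHz, 3.36 MHz

fs/2 = 3.59 MHz.
4.78 MHz > fs/2 = 3.59 MHz, folds to fs − 4.78 MHz = 2.4 MHz.
21.48 MHz mod fs = 7.12 MHz.
7.12 MHz > fs/2 = 3.59 MHz, folds to fs − 7.12 MHz = 0.06 MHz.
30.24 MHz mod fs = 1.52 MHz.
1.52 MHz ≤ fs/2 = 3.59 MHz, appears at 1.52 MHz.
11 MHz mod fs = 3.82 MHz.
3.82 MHz > fs/2 = 3.59 MHz, folds to fs − 3.82 MHz = 3.36 MHz.
Distinct values: {0.06 MHz, 1.52 MHz, 2.4 MHz, 3.36 MHz}.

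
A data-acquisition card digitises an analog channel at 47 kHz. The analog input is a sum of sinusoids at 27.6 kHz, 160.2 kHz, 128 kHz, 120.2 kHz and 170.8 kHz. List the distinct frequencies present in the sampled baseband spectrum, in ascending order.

13 kHz, 17.2 kHz, 19.2 kHz, 19.4 kHz, 20.8 kHz

fs/2 = 23.5 kHz.
27.6 kHz > fs/2 = 23.5 kHz, folds to fs − 27.6 kHz = 19.4 kHz.
160.2 kHz mod fs = 19.2 kHz.
19.2 kHz ≤ fs/2 = 23.5 kHz, appears at 19.2 kHz.
128 kHz mod fs = 34 kHz.
34 kHz > fs/2 = 23.5 kHz, folds to fs − 34 kHz = 13 kHz.
120.2 kHz mod fs = 26.2 kHz.
26.2 kHz > fs/2 = 23.5 kHz, folds to fs − 26.2 kHz = 20.8 kHz.
170.8 kHz mod fs = 29.8 kHz.
29.8 kHz > fs/2 = 23.5 kHz, folds to fs − 29.8 kHz = 17.2 kHz.
Distinct values: {13 kHz, 17.2 kHz, 19.2 kHz, 19.4 kHz, 20.8 kHz}.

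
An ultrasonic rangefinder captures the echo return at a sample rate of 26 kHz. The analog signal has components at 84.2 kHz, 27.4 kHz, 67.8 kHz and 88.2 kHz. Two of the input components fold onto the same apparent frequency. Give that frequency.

10.2 kHz

fs/2 = 13 kHz.
84.2 kHz mod fs = 6.2 kHz.
6.2 kHz ≤ fs/2 = 13 kHz, appears at 6.2 kHz.
27.4 kHz mod fs = 1.4 kHz.
1.4 kHz ≤ fs/2 = 13 kHz, appears at 1.4 kHz.
67.8 kHz mod fs = 15.8 kHz.
15.8 kHz > fs/2 = 13 kHz, folds to fs − 15.8 kHz = 10.2 kHz.
88.2 kHz mod fs = 10.2 kHz.
10.2 kHz ≤ fs/2 = 13 kHz, appears at 10.2 kHz.
67.8 kHz and 88.2 kHz both map to 10.2 kHz.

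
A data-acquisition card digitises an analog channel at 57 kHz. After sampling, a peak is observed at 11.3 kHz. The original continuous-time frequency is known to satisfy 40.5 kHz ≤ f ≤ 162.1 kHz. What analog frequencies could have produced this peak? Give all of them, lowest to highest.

45.7 kHz, 68.3 kHz, 102.7 kHz, 125.3 kHz, 159.7 kHz

Frequencies that alias to 11.3 kHz are k·fs ± 11.3 kHz for integer k ≥ 0.
k=0: 11.3 kHz.
k=1: 45.7 kHz, 68.3 kHz.
k=2: 102.7 kHz, 125.3 kHz.
k=3: 159.7 kHz, 182.3 kHz.
k=4: 216.7 kHz, 239.3 kHz.
Within [40.5 kHz, 162.1 kHz]: 45.7 kHz, 68.3 kHz, 102.7 kHz, 125.3 kHz, 159.7 kHz.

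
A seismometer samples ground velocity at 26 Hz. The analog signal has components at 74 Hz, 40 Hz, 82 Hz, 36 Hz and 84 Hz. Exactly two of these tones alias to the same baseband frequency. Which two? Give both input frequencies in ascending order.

fs/2 = 13 Hz.
74 Hz mod fs = 22 Hz.
22 Hz > fs/2 = 13 Hz, folds to fs − 22 Hz = 4 Hz.
40 Hz mod fs = 14 Hz.
14 Hz > fs/2 = 13 Hz, folds to fs − 14 Hz = 12 Hz.
82 Hz mod fs = 4 Hz.
4 Hz ≤ fs/2 = 13 Hz, appears at 4 Hz.
36 Hz mod fs = 10 Hz.
10 Hz ≤ fs/2 = 13 Hz, appears at 10 Hz.
84 Hz mod fs = 6 Hz.
6 Hz ≤ fs/2 = 13 Hz, appears at 6 Hz.
74 Hz and 82 Hz both map to 4 Hz.

74 Hz, 82 Hz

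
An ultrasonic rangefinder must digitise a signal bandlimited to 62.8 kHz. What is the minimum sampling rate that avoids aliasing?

Nyquist rate = 2 × 62.8 kHz = 125.6 kHz.

125.6 kHz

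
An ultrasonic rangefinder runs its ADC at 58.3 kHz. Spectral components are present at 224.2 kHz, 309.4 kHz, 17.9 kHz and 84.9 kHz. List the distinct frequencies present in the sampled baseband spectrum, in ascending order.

fs/2 = 29.15 kHz.
224.2 kHz mod fs = 49.3 kHz.
49.3 kHz > fs/2 = 29.15 kHz, folds to fs − 49.3 kHz = 9 kHz.
309.4 kHz mod fs = 17.9 kHz.
17.9 kHz ≤ fs/2 = 29.15 kHz, appears at 17.9 kHz.
17.9 kHz ≤ fs/2 = 29.15 kHz, passes unchanged.
84.9 kHz mod fs = 26.6 kHz.
26.6 kHz ≤ fs/2 = 29.15 kHz, appears at 26.6 kHz.
Distinct values: {9 kHz, 17.9 kHz, 26.6 kHz}.

9 kHz, 17.9 kHz, 26.6 kHz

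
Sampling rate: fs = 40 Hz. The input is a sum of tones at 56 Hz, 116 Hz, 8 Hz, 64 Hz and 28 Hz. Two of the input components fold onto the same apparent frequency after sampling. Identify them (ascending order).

fs/2 = 20 Hz.
56 Hz mod fs = 16 Hz.
16 Hz ≤ fs/2 = 20 Hz, appears at 16 Hz.
116 Hz mod fs = 36 Hz.
36 Hz > fs/2 = 20 Hz, folds to fs − 36 Hz = 4 Hz.
8 Hz ≤ fs/2 = 20 Hz, passes unchanged.
64 Hz mod fs = 24 Hz.
24 Hz > fs/2 = 20 Hz, folds to fs − 24 Hz = 16 Hz.
28 Hz > fs/2 = 20 Hz, folds to fs − 28 Hz = 12 Hz.
56 Hz and 64 Hz both map to 16 Hz.

56 Hz, 64 Hz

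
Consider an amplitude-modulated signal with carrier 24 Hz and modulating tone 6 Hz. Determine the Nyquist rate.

AM sidebands sit at fc ± fm = 18 Hz and 30 Hz.
Highest-frequency component: 30 Hz.
Nyquist rate = 2 × 30 Hz = 60 Hz.

60 Hz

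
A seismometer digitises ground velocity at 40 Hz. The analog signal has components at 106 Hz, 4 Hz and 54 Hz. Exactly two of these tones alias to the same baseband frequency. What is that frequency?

fs/2 = 20 Hz.
106 Hz mod fs = 26 Hz.
26 Hz > fs/2 = 20 Hz, folds to fs − 26 Hz = 14 Hz.
4 Hz ≤ fs/2 = 20 Hz, passes unchanged.
54 Hz mod fs = 14 Hz.
14 Hz ≤ fs/2 = 20 Hz, appears at 14 Hz.
54 Hz and 106 Hz both map to 14 Hz.

14 Hz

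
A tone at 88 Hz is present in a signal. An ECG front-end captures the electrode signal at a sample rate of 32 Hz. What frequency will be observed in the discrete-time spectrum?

88 Hz mod fs = 24 Hz.
24 Hz > fs/2 = 16 Hz, folds to fs − 24 Hz = 8 Hz.

8 Hz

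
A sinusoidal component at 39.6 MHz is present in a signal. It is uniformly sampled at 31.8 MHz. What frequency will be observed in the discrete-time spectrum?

39.6 MHz mod fs = 7.8 MHz.
7.8 MHz ≤ fs/2 = 15.9 MHz, appears at 7.8 MHz.

7.8 MHz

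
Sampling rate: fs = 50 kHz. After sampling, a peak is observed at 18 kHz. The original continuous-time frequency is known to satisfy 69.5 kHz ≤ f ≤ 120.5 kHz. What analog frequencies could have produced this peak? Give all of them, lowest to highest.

82 kHz, 118 kHz

Frequencies that alias to 18 kHz are k·fs ± 18 kHz for integer k ≥ 0.
k=0: 18 kHz.
k=1: 32 kHz, 68 kHz.
k=2: 82 kHz, 118 kHz.
k=3: 132 kHz, 168 kHz.
Within [69.5 kHz, 120.5 kHz]: 82 kHz, 118 kHz.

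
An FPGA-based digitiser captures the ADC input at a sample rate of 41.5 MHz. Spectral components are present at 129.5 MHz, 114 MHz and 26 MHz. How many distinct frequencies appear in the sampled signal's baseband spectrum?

fs/2 = 20.75 MHz.
129.5 MHz mod fs = 5 MHz.
5 MHz ≤ fs/2 = 20.75 MHz, appears at 5 MHz.
114 MHz mod fs = 31 MHz.
31 MHz > fs/2 = 20.75 MHz, folds to fs − 31 MHz = 10.5 MHz.
26 MHz > fs/2 = 20.75 MHz, folds to fs − 26 MHz = 15.5 MHz.
Distinct values: {5 MHz, 10.5 MHz, 15.5 MHz} → 3.

3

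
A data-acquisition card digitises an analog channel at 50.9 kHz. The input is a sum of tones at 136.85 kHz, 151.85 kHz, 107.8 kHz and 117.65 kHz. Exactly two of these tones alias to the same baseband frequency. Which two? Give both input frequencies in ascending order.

117.65 kHz, 136.85 kHz

fs/2 = 25.45 kHz.
136.85 kHz mod fs = 35.05 kHz.
35.05 kHz > fs/2 = 25.45 kHz, folds to fs − 35.05 kHz = 15.85 kHz.
151.85 kHz mod fs = 50.05 kHz.
50.05 kHz > fs/2 = 25.45 kHz, folds to fs − 50.05 kHz = 0.85 kHz.
107.8 kHz mod fs = 6 kHz.
6 kHz ≤ fs/2 = 25.45 kHz, appears at 6 kHz.
117.65 kHz mod fs = 15.85 kHz.
15.85 kHz ≤ fs/2 = 25.45 kHz, appears at 15.85 kHz.
117.65 kHz and 136.85 kHz both map to 15.85 kHz.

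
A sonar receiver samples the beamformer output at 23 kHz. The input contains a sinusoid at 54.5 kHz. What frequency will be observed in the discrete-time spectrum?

8.5 kHz

54.5 kHz mod fs = 8.5 kHz.
8.5 kHz ≤ fs/2 = 11.5 kHz, appears at 8.5 kHz.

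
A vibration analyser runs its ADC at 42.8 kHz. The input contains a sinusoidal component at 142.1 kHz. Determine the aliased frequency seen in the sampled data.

13.7 kHz

142.1 kHz mod fs = 13.7 kHz.
13.7 kHz ≤ fs/2 = 21.4 kHz, appears at 13.7 kHz.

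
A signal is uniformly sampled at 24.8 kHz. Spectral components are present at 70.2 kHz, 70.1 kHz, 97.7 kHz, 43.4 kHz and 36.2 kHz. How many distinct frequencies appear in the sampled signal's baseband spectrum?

5

fs/2 = 12.4 kHz.
70.2 kHz mod fs = 20.6 kHz.
20.6 kHz > fs/2 = 12.4 kHz, folds to fs − 20.6 kHz = 4.2 kHz.
70.1 kHz mod fs = 20.5 kHz.
20.5 kHz > fs/2 = 12.4 kHz, folds to fs − 20.5 kHz = 4.3 kHz.
97.7 kHz mod fs = 23.3 kHz.
23.3 kHz > fs/2 = 12.4 kHz, folds to fs − 23.3 kHz = 1.5 kHz.
43.4 kHz mod fs = 18.6 kHz.
18.6 kHz > fs/2 = 12.4 kHz, folds to fs − 18.6 kHz = 6.2 kHz.
36.2 kHz mod fs = 11.4 kHz.
11.4 kHz ≤ fs/2 = 12.4 kHz, appears at 11.4 kHz.
Distinct values: {1.5 kHz, 4.2 kHz, 4.3 kHz, 6.2 kHz, 11.4 kHz} → 5.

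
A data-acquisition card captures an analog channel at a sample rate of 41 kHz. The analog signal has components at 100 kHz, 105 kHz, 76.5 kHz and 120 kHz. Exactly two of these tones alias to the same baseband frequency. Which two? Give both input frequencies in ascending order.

fs/2 = 20.5 kHz.
100 kHz mod fs = 18 kHz.
18 kHz ≤ fs/2 = 20.5 kHz, appears at 18 kHz.
105 kHz mod fs = 23 kHz.
23 kHz > fs/2 = 20.5 kHz, folds to fs − 23 kHz = 18 kHz.
76.5 kHz mod fs = 35.5 kHz.
35.5 kHz > fs/2 = 20.5 kHz, folds to fs − 35.5 kHz = 5.5 kHz.
120 kHz mod fs = 38 kHz.
38 kHz > fs/2 = 20.5 kHz, folds to fs − 38 kHz = 3 kHz.
100 kHz and 105 kHz both map to 18 kHz.

100 kHz, 105 kHz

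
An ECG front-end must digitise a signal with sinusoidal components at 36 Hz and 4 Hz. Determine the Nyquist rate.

Highest-frequency component: 36 Hz.
Nyquist rate = 2 × 36 Hz = 72 Hz.

72 Hz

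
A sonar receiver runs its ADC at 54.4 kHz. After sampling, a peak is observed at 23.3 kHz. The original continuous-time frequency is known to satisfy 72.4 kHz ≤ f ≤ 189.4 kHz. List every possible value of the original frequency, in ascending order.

77.7 kHz, 85.5 kHz, 132.1 kHz, 139.9 kHz, 186.5 kHz

Frequencies that alias to 23.3 kHz are k·fs ± 23.3 kHz for integer k ≥ 0.
k=0: 23.3 kHz.
k=1: 31.1 kHz, 77.7 kHz.
k=2: 85.5 kHz, 132.1 kHz.
k=3: 139.9 kHz, 186.5 kHz.
k=4: 194.3 kHz, 240.9 kHz.
Within [72.4 kHz, 189.4 kHz]: 77.7 kHz, 85.5 kHz, 132.1 kHz, 139.9 kHz, 186.5 kHz.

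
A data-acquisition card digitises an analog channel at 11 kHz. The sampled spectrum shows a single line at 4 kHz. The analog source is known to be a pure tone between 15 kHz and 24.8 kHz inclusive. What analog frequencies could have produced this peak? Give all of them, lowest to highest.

15 kHz, 18 kHz

Frequencies that alias to 4 kHz are k·fs ± 4 kHz for integer k ≥ 0.
k=0: 4 kHz.
k=1: 7 kHz, 15 kHz.
k=2: 18 kHz, 26 kHz.
k=3: 29 kHz, 37 kHz.
Within [15 kHz, 24.8 kHz]: 15 kHz, 18 kHz.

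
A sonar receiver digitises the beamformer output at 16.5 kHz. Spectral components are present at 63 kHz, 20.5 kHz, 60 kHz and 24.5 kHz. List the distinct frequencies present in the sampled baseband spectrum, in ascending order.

3 kHz, 4 kHz, 6 kHz, 8 kHz

fs/2 = 8.25 kHz.
63 kHz mod fs = 13.5 kHz.
13.5 kHz > fs/2 = 8.25 kHz, folds to fs − 13.5 kHz = 3 kHz.
20.5 kHz mod fs = 4 kHz.
4 kHz ≤ fs/2 = 8.25 kHz, appears at 4 kHz.
60 kHz mod fs = 10.5 kHz.
10.5 kHz > fs/2 = 8.25 kHz, folds to fs − 10.5 kHz = 6 kHz.
24.5 kHz mod fs = 8 kHz.
8 kHz ≤ fs/2 = 8.25 kHz, appears at 8 kHz.
Distinct values: {3 kHz, 4 kHz, 6 kHz, 8 kHz}.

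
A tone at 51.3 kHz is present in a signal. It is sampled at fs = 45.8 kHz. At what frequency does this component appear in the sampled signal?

51.3 kHz mod fs = 5.5 kHz.
5.5 kHz ≤ fs/2 = 22.9 kHz, appears at 5.5 kHz.

5.5 kHz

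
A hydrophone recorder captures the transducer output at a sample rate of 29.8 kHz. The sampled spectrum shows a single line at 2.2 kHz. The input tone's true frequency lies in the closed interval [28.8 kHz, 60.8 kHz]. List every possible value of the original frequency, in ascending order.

32 kHz, 57.4 kHz

Frequencies that alias to 2.2 kHz are k·fs ± 2.2 kHz for integer k ≥ 0.
k=0: 2.2 kHz.
k=1: 27.6 kHz, 32 kHz.
k=2: 57.4 kHz, 61.8 kHz.
k=3: 87.2 kHz, 91.6 kHz.
Within [28.8 kHz, 60.8 kHz]: 32 kHz, 57.4 kHz.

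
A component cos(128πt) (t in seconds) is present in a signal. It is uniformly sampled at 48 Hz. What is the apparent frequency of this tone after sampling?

16 Hz

ω = 128π rad/s → f = ω/(2π) = 64 Hz.
64 Hz mod fs = 16 Hz.
16 Hz ≤ fs/2 = 24 Hz, appears at 16 Hz.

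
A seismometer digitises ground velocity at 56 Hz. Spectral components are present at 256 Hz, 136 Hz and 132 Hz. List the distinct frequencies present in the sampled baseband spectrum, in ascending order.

20 Hz, 24 Hz

fs/2 = 28 Hz.
256 Hz mod fs = 32 Hz.
32 Hz > fs/2 = 28 Hz, folds to fs − 32 Hz = 24 Hz.
136 Hz mod fs = 24 Hz.
24 Hz ≤ fs/2 = 28 Hz, appears at 24 Hz.
132 Hz mod fs = 20 Hz.
20 Hz ≤ fs/2 = 28 Hz, appears at 20 Hz.
Distinct values: {20 Hz, 24 Hz}.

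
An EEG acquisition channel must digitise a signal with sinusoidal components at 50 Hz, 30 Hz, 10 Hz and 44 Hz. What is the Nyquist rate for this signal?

100 Hz

Highest-frequency component: 50 Hz.
Nyquist rate = 2 × 50 Hz = 100 Hz.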